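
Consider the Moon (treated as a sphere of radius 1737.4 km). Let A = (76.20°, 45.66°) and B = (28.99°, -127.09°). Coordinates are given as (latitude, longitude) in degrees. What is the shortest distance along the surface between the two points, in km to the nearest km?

In radians: φ₁ = 1.3299, φ₂ = 0.5060, Δλ = -172.750° = -3.0151 rad.
Haversine: a = sin²(Δφ/2) + cos φ₁ cos φ₂ sin²(Δλ/2) = 0.1603 + (0.2385)(0.8747)(0.9960) = 0.36816.
Central angle c = 2·arcsin(√a) = 1.30395 rad.
Distance = R·c = 1737.4 × 1.3040 ≈ 2265 km.

2265 km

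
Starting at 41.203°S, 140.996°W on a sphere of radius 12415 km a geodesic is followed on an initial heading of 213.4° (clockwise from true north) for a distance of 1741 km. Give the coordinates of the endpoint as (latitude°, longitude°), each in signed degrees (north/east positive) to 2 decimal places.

-47.74°, -147.57°

Angular distance δ = d/R = 1741/12415 = 0.14023 rad; initial bearing θ = 3.7245 rad.
sin φ₂ = sin φ₁ cos δ + cos φ₁ sin δ cos θ = (-0.6587)(0.9902) + (0.7524)(0.1398)(-0.8348) = -0.7401, so φ₂ = -47.74°.
Δλ = atan2(sin θ sin δ cos φ₁, cos δ − sin φ₁ sin φ₂) = atan2(-0.0579, 0.5027) = -6.569°.
λ₂ = -140.996° − 6.569° = -147.57°.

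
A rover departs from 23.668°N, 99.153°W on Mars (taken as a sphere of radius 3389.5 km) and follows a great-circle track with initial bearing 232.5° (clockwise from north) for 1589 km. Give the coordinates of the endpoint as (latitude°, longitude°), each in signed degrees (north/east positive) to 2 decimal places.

6.10°, -120.28°

Angular distance δ = d/R = 1589/3389.5 = 0.46880 rad; initial bearing θ = 4.0579 rad.
sin φ₂ = sin φ₁ cos δ + cos φ₁ sin δ cos θ = (0.4014)(0.8921) + (0.9159)(0.4518)(-0.6088) = 0.1062, so φ₂ = 6.10°.
Δλ = atan2(sin θ sin δ cos φ₁, cos δ − sin φ₁ sin φ₂) = atan2(-0.3283, 0.8495) = -21.130°.
λ₂ = -99.153° − 21.130° = -120.28°.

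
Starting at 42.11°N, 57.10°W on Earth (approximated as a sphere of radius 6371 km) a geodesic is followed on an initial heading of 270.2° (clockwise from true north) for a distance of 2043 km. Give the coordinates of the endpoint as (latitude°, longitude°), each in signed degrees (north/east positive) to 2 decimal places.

39.58°, -81.24°

Angular distance δ = d/R = 2043/6371 = 0.32067 rad; initial bearing θ = 4.7159 rad.
sin φ₂ = sin φ₁ cos δ + cos φ₁ sin δ cos θ = (0.6706)(0.9490) + (0.7419)(0.3152)(0.0035) = 0.6372, so φ₂ = 39.58°.
Δλ = atan2(sin θ sin δ cos φ₁, cos δ − sin φ₁ sin φ₂) = atan2(-0.2338, 0.5218) = -24.141°.
λ₂ = -57.100° − 24.141° = -81.24°.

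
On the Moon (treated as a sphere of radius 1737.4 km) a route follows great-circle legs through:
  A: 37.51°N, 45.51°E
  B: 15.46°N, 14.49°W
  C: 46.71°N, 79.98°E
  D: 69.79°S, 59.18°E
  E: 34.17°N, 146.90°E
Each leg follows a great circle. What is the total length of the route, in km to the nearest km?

Leg A→B: central angle 0.9949 rad, distance 1728.5 km.
Leg B→C: central angle 1.4278 rad, distance 2480.6 km.
Leg C→D: central angle 2.0506 rad, distance 3562.8 km.
Leg D→E: central angle 2.1126 rad, distance 3670.5 km.
Total: 1728.5 + 2480.6 + 3562.8 + 3670.5 ≈ 11442 km.

11442 km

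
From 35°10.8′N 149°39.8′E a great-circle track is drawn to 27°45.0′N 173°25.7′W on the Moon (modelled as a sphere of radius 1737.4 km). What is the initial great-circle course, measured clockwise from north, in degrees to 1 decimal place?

92.9°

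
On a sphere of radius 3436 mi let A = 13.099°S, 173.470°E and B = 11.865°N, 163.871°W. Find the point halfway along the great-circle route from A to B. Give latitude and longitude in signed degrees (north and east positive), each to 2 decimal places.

-0.63°, -175.17°

The central angle between A and B is δ = 0.5863 rad.
With f = 0.5, the slerp weights are sin((1−f)δ)/sin δ = 0.5223 and sin(fδ)/sin δ = 0.5223.
Weighted sum of the unit vectors: (0.5223)·(-0.9677,0.1108,-0.2266) + (0.5223)·(-0.9401,-0.2719,0.2056) = (-0.9964, -0.0841, -0.0110).
Converting back: φ = atan2(z, √(x²+y²)) = -0.63°, λ = atan2(y, x) = -175.17°.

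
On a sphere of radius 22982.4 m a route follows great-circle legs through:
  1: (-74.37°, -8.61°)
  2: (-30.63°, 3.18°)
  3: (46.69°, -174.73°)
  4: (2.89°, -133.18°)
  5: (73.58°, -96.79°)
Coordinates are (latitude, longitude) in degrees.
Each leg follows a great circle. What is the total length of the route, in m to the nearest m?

Leg 1→2: central angle 0.7705 rad, distance 17706.9 m.
Leg 2→3: central angle 2.8599 rad, distance 65726.8 m.
Leg 3→4: central angle 0.9892 rad, distance 22733.6 m.
Leg 4→5: central angle 1.2916 rad, distance 29683.0 m.
Total: 17706.9 + 65726.8 + 22733.6 + 29683.0 ≈ 135850 m.

135850 m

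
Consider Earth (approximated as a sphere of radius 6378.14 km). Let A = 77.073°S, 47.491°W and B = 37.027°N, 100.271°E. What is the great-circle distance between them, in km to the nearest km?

15313 km

Let φ₁ = -1.3452 rad, φ₂ = 0.6462 rad, and Δλ = 2.5789 rad.
cos c = sin φ₁ sin φ₂ + cos φ₁ cos φ₂ cos Δλ = (-0.9747)(0.6022) + (0.2237)(0.7984)(-0.8458) = -0.73800,
so c = arccos(-0.73800) = 2.40089 rad.
Distance = R·c = 6378.14 × 2.4009 ≈ 15313 km.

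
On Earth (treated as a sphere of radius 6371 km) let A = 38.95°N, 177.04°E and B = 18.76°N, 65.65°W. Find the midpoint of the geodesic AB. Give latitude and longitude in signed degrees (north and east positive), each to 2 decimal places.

The central angle between A and B is δ = 1.7069 rad.
With f = 0.5, the slerp weights are sin((1−f)δ)/sin δ = 0.7606 and sin(fδ)/sin δ = 0.7606.
Weighted sum of the unit vectors: (0.7606)·(-0.7767,0.0402,0.6286) + (0.7606)·(0.3904,-0.8626,0.3216) = (-0.2938, -0.6256, 0.7227).
Converting back: φ = atan2(z, √(x²+y²)) = 46.28°, λ = atan2(y, x) = -115.16°.

46.28°, -115.16°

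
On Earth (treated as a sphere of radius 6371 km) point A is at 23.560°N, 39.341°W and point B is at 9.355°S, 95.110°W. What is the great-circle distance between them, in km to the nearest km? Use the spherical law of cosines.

In radians: φ₁ = 0.4112, φ₂ = -0.1633, Δλ = -55.769° = -0.9734 rad.
cos c = sin φ₁ sin φ₂ + cos φ₁ cos φ₂ cos Δλ = (0.3997)(-0.1626) + (0.9166)(0.9867)(0.5625) = 0.44381,
so c = arccos(0.44381) = 1.11095 rad.
Distance = R·c = 6371 × 1.1110 ≈ 7078 km.

7078 km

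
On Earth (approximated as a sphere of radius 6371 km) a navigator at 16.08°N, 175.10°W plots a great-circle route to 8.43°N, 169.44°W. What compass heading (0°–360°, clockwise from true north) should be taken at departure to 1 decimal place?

Δλ = 5.660° = 0.0988 rad.
y = sin Δλ · cos φ₂ = (0.0986)(0.9892) = 0.0976
x = cos φ₁ sin φ₂ − sin φ₁ cos φ₂ cos Δλ = (0.9609)(0.1466) − (0.2770)(0.9892)(0.9951) = -0.1318
θ = atan2(y, x) = 143.49°, so the bearing is 143.5°.

143.5°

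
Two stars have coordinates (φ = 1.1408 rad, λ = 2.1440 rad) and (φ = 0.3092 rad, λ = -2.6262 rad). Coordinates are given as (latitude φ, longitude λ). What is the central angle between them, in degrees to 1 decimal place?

72.6°

With latitudes φ₁ = 65.363°, φ₂ = 17.716° and longitude difference Δλ = 86.688°:
Haversine: a = sin²(Δφ/2) + cos φ₁ cos φ₂ sin²(Δλ/2) = 0.1632 + (0.4169)(0.9526)(0.4711) = 0.35023.
Central angle c = 2·arcsin(√a) = 1.26659 rad.
So the angular separation is 72.6°.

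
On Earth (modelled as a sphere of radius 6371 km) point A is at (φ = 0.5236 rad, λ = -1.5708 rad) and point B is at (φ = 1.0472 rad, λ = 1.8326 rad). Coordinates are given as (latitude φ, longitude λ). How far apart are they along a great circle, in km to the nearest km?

9914 km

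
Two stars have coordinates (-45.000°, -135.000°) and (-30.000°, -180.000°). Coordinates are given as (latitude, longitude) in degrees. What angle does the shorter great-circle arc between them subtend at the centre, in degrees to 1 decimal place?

With latitudes φ₁ = -45.000°, φ₂ = -30.000° and longitude difference Δλ = -45.000°:
Haversine: a = sin²(Δφ/2) + cos φ₁ cos φ₂ sin²(Δλ/2) = 0.0170 + (0.7071)(0.8660)(0.1464) = 0.10672.
Central angle c = 2·arcsin(√a) = 0.66557 rad.
So the angular separation is 38.1°.

38.1°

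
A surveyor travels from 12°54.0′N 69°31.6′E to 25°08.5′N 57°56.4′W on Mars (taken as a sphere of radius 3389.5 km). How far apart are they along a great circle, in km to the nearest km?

With latitudes φ₁ = 12.900°, φ₂ = 25.142° and longitude difference Δλ = -127.467°:
cos c = sin φ₁ sin φ₂ + cos φ₁ cos φ₂ cos Δλ = (0.2233)(0.4249) + (0.9748)(0.9053)(-0.6083) = -0.44192,
so c = arccos(-0.44192) = 2.02854 rad.
Distance = R·c = 3389.5 × 2.0285 ≈ 6876 km.

6876 km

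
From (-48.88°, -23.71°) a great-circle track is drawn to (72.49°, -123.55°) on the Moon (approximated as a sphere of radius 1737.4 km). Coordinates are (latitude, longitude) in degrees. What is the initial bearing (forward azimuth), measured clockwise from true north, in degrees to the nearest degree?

333°

Δλ = -99.840° = -1.7425 rad.
y = sin Δλ · cos φ₂ = (-0.9853)(0.3009) = -0.2964
x = cos φ₁ sin φ₂ − sin φ₁ cos φ₂ cos Δλ = (0.6576)(0.9537) − (-0.7533)(0.3009)(-0.1709) = 0.5884
θ = atan2(y, x) = -26.74°; adding 360° gives 333°.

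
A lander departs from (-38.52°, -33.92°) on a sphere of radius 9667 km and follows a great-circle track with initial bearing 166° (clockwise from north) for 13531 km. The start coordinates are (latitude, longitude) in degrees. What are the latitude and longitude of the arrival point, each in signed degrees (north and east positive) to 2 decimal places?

-58.66°, 118.80°

Angular distance δ = d/R = 13531/9667 = 1.39971 rad; initial bearing θ = 2.8972 rad.
sin φ₂ = sin φ₁ cos δ + cos φ₁ sin δ cos θ = (-0.6228)(0.1703) + (0.7824)(0.9854)(-0.9703) = -0.8541, so φ₂ = -58.66°.
Δλ = atan2(sin θ sin δ cos φ₁, cos δ − sin φ₁ sin φ₂) = atan2(0.1865, -0.3617) = 152.720°.
λ₂ = -33.920° + 152.720° = 118.80°.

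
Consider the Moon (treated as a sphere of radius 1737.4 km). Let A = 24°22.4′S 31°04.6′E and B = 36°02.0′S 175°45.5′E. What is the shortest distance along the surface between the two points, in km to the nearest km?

3366 km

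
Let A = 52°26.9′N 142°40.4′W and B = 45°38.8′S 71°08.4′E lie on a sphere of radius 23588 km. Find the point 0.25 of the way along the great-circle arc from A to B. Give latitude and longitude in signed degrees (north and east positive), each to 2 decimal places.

39.66°, 162.19°

Central angle δ = 2.7412 rad. Interpolating on the sphere with fraction f = 0.25:
P = [sin((1−f)δ)·A + sin(fδ)·B] / sin δ = 2.2694·A + 1.6236·B in Cartesian coordinates,
giving P = (-0.7330, 0.2354, 0.6382), i.e. latitude 39.66°, longitude 162.19°.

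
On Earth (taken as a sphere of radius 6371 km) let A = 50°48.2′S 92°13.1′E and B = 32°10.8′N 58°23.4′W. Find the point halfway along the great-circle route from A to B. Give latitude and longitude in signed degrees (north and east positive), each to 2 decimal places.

-29.49°, -12.03°

The central angle between A and B is δ = 2.6441 rad.
With f = 0.5, the slerp weights are sin((1−f)δ)/sin δ = 2.0310 and sin(fδ)/sin δ = 2.0310.
Weighted sum of the unit vectors: (2.0310)·(-0.0245,0.6315,-0.7750) + (2.0310)·(0.4436,-0.7208,0.5326) = (0.8513, -0.1814, -0.4923).
Converting back: φ = atan2(z, √(x²+y²)) = -29.49°, λ = atan2(y, x) = -12.03°.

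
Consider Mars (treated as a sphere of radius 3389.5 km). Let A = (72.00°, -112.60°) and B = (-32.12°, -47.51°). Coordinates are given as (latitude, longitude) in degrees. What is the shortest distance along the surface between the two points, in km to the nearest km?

6702 km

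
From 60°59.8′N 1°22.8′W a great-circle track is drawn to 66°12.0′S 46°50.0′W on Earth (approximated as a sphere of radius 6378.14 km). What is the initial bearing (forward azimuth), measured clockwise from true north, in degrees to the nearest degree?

203°

Δλ = -45.453° = -0.7933 rad.
y = sin Δλ · cos φ₂ = (-0.7127)(0.4035) = -0.2876
x = cos φ₁ sin φ₂ − sin φ₁ cos φ₂ cos Δλ = (0.4849)(-0.9150) − (0.8746)(0.4035)(0.7015) = -0.6912
θ = atan2(y, x) = -157.41°; adding 360° gives 203°.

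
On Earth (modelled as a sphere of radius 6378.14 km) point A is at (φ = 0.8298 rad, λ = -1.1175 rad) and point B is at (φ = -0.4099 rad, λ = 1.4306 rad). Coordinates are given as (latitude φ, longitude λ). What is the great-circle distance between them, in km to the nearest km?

16011 km

In radians: φ₁ = 0.8298, φ₂ = -0.4099, Δλ = 145.995° = 2.5481 rad.
cos c = sin φ₁ sin φ₂ + cos φ₁ cos φ₂ cos Δλ = (0.7378)(-0.3985) + (0.6750)(0.9172)(-0.8290) = -0.80726,
so c = arccos(-0.80726) = 2.51029 rad.
Distance = R·c = 6378.14 × 2.5103 ≈ 16011 km.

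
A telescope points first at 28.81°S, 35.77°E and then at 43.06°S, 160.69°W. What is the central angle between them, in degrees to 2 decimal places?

With latitudes φ₁ = -28.810°, φ₂ = -43.060° and longitude difference Δλ = 163.540°:
cos c = sin φ₁ sin φ₂ + cos φ₁ cos φ₂ cos Δλ = (-0.4819)(-0.6828) + (0.8762)(0.7306)(-0.9590) = -0.28494,
so c = arccos(-0.28494) = 1.85974 rad.
So the angular separation is 106.56°.

106.56°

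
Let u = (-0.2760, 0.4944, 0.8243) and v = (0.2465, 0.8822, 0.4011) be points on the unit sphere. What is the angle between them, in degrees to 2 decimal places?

45.67°

u·v = 0.6988; |u| = 1.0000, |v| = 1.0000.
cos θ = (u·v)/(|u||v|) = 0.6988, so θ = 45.67°.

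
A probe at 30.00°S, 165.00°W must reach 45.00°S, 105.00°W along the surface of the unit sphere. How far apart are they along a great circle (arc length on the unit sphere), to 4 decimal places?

With latitudes φ₁ = -30.000°, φ₂ = -45.000° and longitude difference Δλ = 60.000°:
Haversine: a = sin²(Δφ/2) + cos φ₁ cos φ₂ sin²(Δλ/2) = 0.0170 + (0.8660)(0.7071)(0.2500) = 0.17013.
Central angle c = 2·arcsin(√a) = 0.85032 rad.
On the unit sphere the arc length equals the central angle: 0.8503.

0.8503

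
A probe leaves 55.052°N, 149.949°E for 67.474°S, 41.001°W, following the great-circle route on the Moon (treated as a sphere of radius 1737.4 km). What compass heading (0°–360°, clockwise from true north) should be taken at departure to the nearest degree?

162°

With φ₁ = 0.9608, φ₂ = -1.1776, Δλ = 2.9505 rad, the forward-azimuth formula gives
θ = atan2( sin Δλ cos φ₂ , cos φ₁ sin φ₂ − sin φ₁ cos φ₂ cos Δλ ) = atan2(0.0728, -0.2208) = 161.76°.
So the initial bearing is 162°.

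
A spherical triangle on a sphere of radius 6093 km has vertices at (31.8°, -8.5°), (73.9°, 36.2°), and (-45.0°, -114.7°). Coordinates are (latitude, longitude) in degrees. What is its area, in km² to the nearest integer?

69770247 km²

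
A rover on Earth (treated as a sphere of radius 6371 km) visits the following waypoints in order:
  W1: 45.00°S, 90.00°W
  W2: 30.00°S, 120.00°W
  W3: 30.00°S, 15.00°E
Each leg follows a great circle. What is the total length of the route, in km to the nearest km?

Leg W1→W2: central angle 0.4867 rad, distance 3100.7 km.
Leg W2→W3: central angle 1.8549 rad, distance 11817.8 km.
Total: 3100.7 + 11817.8 ≈ 14919 km.

14919 km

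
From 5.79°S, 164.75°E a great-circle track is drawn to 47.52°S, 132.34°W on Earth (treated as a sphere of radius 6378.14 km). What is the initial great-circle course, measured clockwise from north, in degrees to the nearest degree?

With φ₁ = -0.1011, φ₂ = -0.8294, Δλ = 1.0980 rad, the forward-azimuth formula gives
θ = atan2( sin Δλ cos φ₂ , cos φ₁ sin φ₂ − sin φ₁ cos φ₂ cos Δλ ) = atan2(0.6012, -0.7027) = 139.45°.
So the initial bearing is 139°.

139°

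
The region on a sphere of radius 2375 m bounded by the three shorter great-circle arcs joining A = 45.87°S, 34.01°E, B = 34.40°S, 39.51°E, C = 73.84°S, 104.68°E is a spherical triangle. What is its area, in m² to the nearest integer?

Side lengths (central angles): a = 0.8775, b = 0.7174, c = 0.2131 rad; semiperimeter s = 0.9040.
By l'Huilier's theorem, tan(E/4) = √[tan(s/2) tan((s−a)/2) tan((s−b)/2) tan((s−c)/2)], giving spherical excess E = 0.0588 rad.
Area = E·R² = 0.0588 × (2375)² ≈ 331878 m².

331878 m²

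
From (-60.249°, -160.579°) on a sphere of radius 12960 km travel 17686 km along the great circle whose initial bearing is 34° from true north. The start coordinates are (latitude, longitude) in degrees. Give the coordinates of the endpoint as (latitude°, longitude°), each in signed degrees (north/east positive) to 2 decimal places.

Angular distance δ = d/R = 17686/12960 = 1.36466 rad; initial bearing θ = 0.5934 rad.
sin φ₂ = sin φ₁ cos δ + cos φ₁ sin δ cos θ = (-0.8682)(0.2047) + (0.4962)(0.9788)(0.8290) = 0.2250, so φ₂ = 13.00°.
Δλ = atan2(sin θ sin δ cos φ₁, cos δ − sin φ₁ sin φ₂) = atan2(0.2716, 0.4000) = 34.177°.
λ₂ = -160.579° + 34.177° = -126.40°.

13.00°, -126.40°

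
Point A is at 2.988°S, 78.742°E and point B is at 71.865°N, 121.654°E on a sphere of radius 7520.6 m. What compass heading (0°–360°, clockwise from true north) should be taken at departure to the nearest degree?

12°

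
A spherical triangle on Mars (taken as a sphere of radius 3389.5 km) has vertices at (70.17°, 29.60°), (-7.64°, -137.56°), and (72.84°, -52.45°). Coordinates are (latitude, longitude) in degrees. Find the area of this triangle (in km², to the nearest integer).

3186675 km²

Side lengths (central angles): a = 1.6731, b = 0.4210, c = 2.0408 rad; semiperimeter s = 2.0674.
By l'Huilier's theorem, tan(E/4) = √[tan(s/2) tan((s−a)/2) tan((s−b)/2) tan((s−c)/2)], giving spherical excess E = 0.2774 rad.
Area = E·R² = 0.2774 × (3389.5)² ≈ 3186675 km².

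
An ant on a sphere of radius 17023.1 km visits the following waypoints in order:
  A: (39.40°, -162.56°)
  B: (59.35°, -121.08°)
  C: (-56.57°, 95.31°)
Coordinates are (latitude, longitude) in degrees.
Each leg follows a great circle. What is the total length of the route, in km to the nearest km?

Leg A→B: central angle 0.5713 rad, distance 9725.7 km.
Leg B→C: central angle 2.8055 rad, distance 47758.6 km.
Total: 9725.7 + 47758.6 ≈ 57484 km.

57484 km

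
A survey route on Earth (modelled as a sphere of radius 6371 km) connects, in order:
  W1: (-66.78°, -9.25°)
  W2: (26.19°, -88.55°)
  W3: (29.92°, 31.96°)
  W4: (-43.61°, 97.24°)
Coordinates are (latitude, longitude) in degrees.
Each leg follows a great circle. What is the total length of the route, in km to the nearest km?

33872 km

Leg W1→W2: central angle 1.9176 rad, distance 12217.2 km.
Leg W2→W3: central angle 1.7464 rad, distance 11126.4 km.
Leg W3→W4: central angle 1.6525 rad, distance 10528.0 km.
Total: 12217.2 + 11126.4 + 10528.0 ≈ 33872 km.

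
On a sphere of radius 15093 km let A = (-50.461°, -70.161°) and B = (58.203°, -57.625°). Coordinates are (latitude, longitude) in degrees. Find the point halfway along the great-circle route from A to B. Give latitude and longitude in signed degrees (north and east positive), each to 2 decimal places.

3.89°, -64.49°

The central angle between A and B is δ = 1.9050 rad.
With f = 0.5, the slerp weights are sin((1−f)δ)/sin δ = 0.8626 and sin(fδ)/sin δ = 0.8626.
Weighted sum of the unit vectors: (0.8626)·(0.2160,-0.5988,-0.7712) + (0.8626)·(0.2821,-0.4450,0.8499) = (0.4297, -0.9004, 0.0679).
Converting back: φ = atan2(z, √(x²+y²)) = 3.89°, λ = atan2(y, x) = -64.49°.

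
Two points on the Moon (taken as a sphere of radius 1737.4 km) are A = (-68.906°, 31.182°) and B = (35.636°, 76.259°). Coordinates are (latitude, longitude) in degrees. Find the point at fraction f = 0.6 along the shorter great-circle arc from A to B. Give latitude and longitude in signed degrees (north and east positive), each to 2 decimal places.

Central angle δ = 1.9146 rad. Interpolating on the sphere with fraction f = 0.6:
P = [sin((1−f)δ)·A + sin(fδ)·B] / sin δ = 0.7362·A + 0.9689·B in Cartesian coordinates,
giving P = (0.4137, 0.9021, -0.1223), i.e. latitude -7.03°, longitude 65.36°.

-7.03°, 65.36°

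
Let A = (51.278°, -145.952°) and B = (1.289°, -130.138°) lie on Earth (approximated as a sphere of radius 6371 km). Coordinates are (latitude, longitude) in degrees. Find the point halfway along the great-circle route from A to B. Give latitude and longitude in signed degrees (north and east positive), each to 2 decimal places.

The central angle between A and B is δ = 0.9030 rad.
With f = 0.5, the slerp weights are sin((1−f)δ)/sin δ = 0.5557 and sin(fδ)/sin δ = 0.5557.
Weighted sum of the unit vectors: (0.5557)·(-0.5183,-0.3502,0.7802) + (0.5557)·(-0.6445,-0.7643,0.0225) = (-0.6461, -0.6193, 0.4460).
Converting back: φ = atan2(z, √(x²+y²)) = 26.49°, λ = atan2(y, x) = -136.21°.

26.49°, -136.21°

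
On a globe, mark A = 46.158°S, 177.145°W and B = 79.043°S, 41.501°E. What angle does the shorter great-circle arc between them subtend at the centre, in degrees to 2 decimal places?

52.75°

In radians: φ₁ = -0.8056, φ₂ = -1.3796, Δλ = -141.354° = -2.4671 rad.
Haversine: a = sin²(Δφ/2) + cos φ₁ cos φ₂ sin²(Δλ/2) = 0.0801 + (0.6927)(0.1901)(0.8905) = 0.19736.
Central angle c = 2·arcsin(√a) = 0.92068 rad.
So the angular separation is 52.75°.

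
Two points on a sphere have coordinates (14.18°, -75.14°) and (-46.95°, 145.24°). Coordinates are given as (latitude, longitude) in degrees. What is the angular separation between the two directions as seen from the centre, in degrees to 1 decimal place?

133.1°

With latitudes φ₁ = 14.180°, φ₂ = -46.950° and longitude difference Δλ = -139.620°:
cos c = sin φ₁ sin φ₂ + cos φ₁ cos φ₂ cos Δλ = (0.2450)(-0.7308) + (0.9695)(0.6826)(-0.7618) = -0.68318,
so c = arccos(-0.68318) = 2.32290 rad.
So the angular separation is 133.1°.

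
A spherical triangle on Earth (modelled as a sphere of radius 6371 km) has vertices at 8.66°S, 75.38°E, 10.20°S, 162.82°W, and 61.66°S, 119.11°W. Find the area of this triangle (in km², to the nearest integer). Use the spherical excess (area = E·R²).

67694564 km²

Side lengths (central angles): a = 1.0546, b = 1.8985, c = 2.0784 rad; semiperimeter s = 2.5157.
By l'Huilier's theorem, tan(E/4) = √[tan(s/2) tan((s−a)/2) tan((s−b)/2) tan((s−c)/2)], giving spherical excess E = 1.6678 rad.
Area = E·R² = 1.6678 × (6371)² ≈ 67694564 km².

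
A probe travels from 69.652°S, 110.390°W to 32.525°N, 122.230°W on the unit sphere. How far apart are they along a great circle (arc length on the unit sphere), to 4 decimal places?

With latitudes φ₁ = -69.652°, φ₂ = 32.525° and longitude difference Δλ = -11.840°:
cos c = sin φ₁ sin φ₂ + cos φ₁ cos φ₂ cos Δλ = (-0.9376)(0.5377) + (0.3477)(0.8432)(0.9787) = -0.21717,
so c = arccos(-0.21717) = 1.78971 rad.
On the unit sphere the arc length equals the central angle: 1.7897.

1.7897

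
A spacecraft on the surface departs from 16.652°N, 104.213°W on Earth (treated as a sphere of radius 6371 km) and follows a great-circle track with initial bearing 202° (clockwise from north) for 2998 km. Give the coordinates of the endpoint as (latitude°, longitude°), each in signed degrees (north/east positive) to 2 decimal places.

Angular distance δ = d/R = 2998/6371 = 0.47057 rad; initial bearing θ = 3.5256 rad.
sin φ₂ = sin φ₁ cos δ + cos φ₁ sin δ cos θ = (0.2866)(0.8913) + (0.9581)(0.4534)(-0.9272) = -0.1473, so φ₂ = -8.47°.
Δλ = atan2(sin θ sin δ cos φ₁, cos δ − sin φ₁ sin φ₂) = atan2(-0.1627, 0.9335) = -9.888°.
λ₂ = -104.213° − 9.888° = -114.10°.

-8.47°, -114.10°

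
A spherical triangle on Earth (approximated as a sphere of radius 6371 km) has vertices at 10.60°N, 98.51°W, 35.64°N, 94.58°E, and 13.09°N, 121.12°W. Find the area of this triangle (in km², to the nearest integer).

27152298 km²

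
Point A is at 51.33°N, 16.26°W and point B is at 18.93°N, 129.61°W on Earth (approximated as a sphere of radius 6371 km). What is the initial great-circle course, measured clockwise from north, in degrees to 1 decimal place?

299.7°

With φ₁ = 0.8959, φ₂ = 0.3304, Δλ = -1.9783 rad, the forward-azimuth formula gives
θ = atan2( sin Δλ cos φ₂ , cos φ₁ sin φ₂ − sin φ₁ cos φ₂ cos Δλ ) = atan2(-0.8684, 0.4954) = -60.30°.
Adding 360° brings this into [0°, 360°): 299.7°.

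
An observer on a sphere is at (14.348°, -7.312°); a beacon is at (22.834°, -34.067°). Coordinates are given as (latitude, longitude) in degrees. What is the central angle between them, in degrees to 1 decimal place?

26.7°

In radians: φ₁ = 0.2504, φ₂ = 0.3985, Δλ = -26.755° = -0.4670 rad.
cos c = sin φ₁ sin φ₂ + cos φ₁ cos φ₂ cos Δλ = (0.2478)(0.3881) + (0.9688)(0.9216)(0.8929) = 0.89346,
so c = arccos(0.89346) = 0.46581 rad.
So the angular separation is 26.7°.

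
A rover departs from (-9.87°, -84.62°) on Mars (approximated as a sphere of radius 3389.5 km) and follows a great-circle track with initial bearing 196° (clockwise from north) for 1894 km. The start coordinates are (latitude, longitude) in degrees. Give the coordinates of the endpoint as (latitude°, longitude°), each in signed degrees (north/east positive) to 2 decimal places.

-40.35°, -95.67°

Angular distance δ = d/R = 1894/3389.5 = 0.55878 rad; initial bearing θ = 3.4208 rad.
sin φ₂ = sin φ₁ cos δ + cos φ₁ sin δ cos θ = (-0.1714)(0.8479) + (0.9852)(0.5302)(-0.9613) = -0.6474, so φ₂ = -40.35°.
Δλ = atan2(sin θ sin δ cos φ₁, cos δ − sin φ₁ sin φ₂) = atan2(-0.1440, 0.7369) = -11.054°.
λ₂ = -84.620° − 11.054° = -95.67°.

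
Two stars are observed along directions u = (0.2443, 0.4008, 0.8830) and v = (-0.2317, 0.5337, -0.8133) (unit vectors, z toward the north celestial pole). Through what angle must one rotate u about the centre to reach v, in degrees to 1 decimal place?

u·v = -0.5608; |u| = 1.0000, |v| = 1.0000.
cos θ = (u·v)/(|u||v|) = -0.5608, so θ = 124.1°.

124.1°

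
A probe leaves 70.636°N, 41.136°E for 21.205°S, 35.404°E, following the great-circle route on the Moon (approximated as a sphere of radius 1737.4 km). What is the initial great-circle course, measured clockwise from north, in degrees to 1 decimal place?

Δλ = -5.732° = -0.1000 rad.
y = sin Δλ · cos φ₂ = (-0.0999)(0.9323) = -0.0931
x = cos φ₁ sin φ₂ − sin φ₁ cos φ₂ cos Δλ = (0.3316)(-0.3617) − (0.9434)(0.9323)(0.9950) = -0.9951
θ = atan2(y, x) = -174.65°; adding 360° gives 185.3°.

185.3°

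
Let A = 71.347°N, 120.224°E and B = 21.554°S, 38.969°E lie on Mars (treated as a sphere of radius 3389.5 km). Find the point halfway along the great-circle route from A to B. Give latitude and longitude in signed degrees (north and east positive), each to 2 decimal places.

The central angle between A and B is δ = 1.8785 rad.
With f = 0.5, the slerp weights are sin((1−f)δ)/sin δ = 0.8469 and sin(fδ)/sin δ = 0.8469.
Weighted sum of the unit vectors: (0.8469)·(-0.1610,0.2764,0.9475) + (0.8469)·(0.7231,0.5849,-0.3674) = (0.4760, 0.7294, 0.4913).
Converting back: φ = atan2(z, √(x²+y²)) = 29.42°, λ = atan2(y, x) = 56.87°.

29.42°, 56.87°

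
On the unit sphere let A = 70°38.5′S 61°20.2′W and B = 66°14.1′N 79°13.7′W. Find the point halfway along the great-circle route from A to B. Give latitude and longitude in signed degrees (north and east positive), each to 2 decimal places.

-2.23°, -71.16°

Central angle δ = 2.3984 rad. Interpolating on the sphere with fraction f = 0.5:
P = [sin((1−f)δ)·A + sin(fδ)·B] / sin δ = 1.3771·A + 1.3771·B in Cartesian coordinates,
giving P = (0.3227, -0.9457, -0.0389), i.e. latitude -2.23°, longitude -71.16°.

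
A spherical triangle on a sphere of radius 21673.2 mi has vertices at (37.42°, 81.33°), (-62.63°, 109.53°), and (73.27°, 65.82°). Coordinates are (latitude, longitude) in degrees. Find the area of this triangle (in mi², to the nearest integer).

62617632 mi²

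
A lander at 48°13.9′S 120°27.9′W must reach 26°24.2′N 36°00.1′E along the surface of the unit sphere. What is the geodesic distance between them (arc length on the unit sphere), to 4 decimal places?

Let φ₁ = -0.8418 rad, φ₂ = 0.4608 rad, and Δλ = 2.7309 rad.
cos c = sin φ₁ sin φ₂ + cos φ₁ cos φ₂ cos Δλ = (-0.7458)(0.4447) + (0.6661)(0.8957)(-0.9168) = -0.87868,
so c = arccos(-0.87868) = 2.64388 rad.
On the unit sphere the arc length equals the central angle: 2.6439.

2.6439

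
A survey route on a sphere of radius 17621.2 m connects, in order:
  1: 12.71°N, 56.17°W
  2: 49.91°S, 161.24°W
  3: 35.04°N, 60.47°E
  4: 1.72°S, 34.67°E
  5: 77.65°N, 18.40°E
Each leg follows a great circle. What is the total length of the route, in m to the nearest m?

Leg 1→2: central angle 1.9089 rad, distance 33636.3 m.
Leg 2→3: central angle 2.5551 rad, distance 45023.1 m.
Leg 3→4: central angle 0.7676 rad, distance 13526.2 m.
Leg 4→5: central angle 1.3940 rad, distance 24563.5 m.
Total: 33636.3 + 45023.1 + 13526.2 + 24563.5 ≈ 116749 m.

116749 m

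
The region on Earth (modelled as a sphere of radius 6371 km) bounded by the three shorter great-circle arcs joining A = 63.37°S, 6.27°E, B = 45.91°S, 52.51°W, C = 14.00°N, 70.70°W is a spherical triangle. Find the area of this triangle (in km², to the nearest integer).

Side lengths (central angles): a = 1.0842, b = 1.6893, c = 0.6373 rad; semiperimeter s = 1.7054.
By l'Huilier's theorem, tan(E/4) = √[tan(s/2) tan((s−a)/2) tan((s−b)/2) tan((s−c)/2)], giving spherical excess E = 0.1672 rad.
Area = E·R² = 0.1672 × (6371)² ≈ 6788002 km².

6788002 km²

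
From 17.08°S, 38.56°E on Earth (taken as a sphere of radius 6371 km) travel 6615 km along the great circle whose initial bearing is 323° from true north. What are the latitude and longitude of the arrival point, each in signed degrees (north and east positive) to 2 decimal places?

30.57°, 1.53°

Angular distance δ = d/R = 6615/6371 = 1.03830 rad; initial bearing θ = 5.6374 rad.
sin φ₂ = sin φ₁ cos δ + cos φ₁ sin δ cos θ = (-0.2937)(0.5077) + (0.9559)(0.8615)(0.7986) = 0.5086, so φ₂ = 30.57°.
Δλ = atan2(sin θ sin δ cos φ₁, cos δ − sin φ₁ sin φ₂) = atan2(-0.4956, 0.6571) = -37.027°.
λ₂ = 38.560° − 37.027° = 1.53°.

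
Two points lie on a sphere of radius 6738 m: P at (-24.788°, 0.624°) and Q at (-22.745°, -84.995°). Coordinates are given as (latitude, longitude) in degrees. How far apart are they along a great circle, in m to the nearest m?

Let φ₁ = -0.4326 rad, φ₂ = -0.3970 rad, and Δλ = -1.4943 rad.
cos c = sin φ₁ sin φ₂ + cos φ₁ cos φ₂ cos Δλ = (-0.4193)(-0.3866) + (0.9079)(0.9222)(0.0764) = 0.22606,
so c = arccos(0.22606) = 1.34277 rad.
Distance = R·c = 6738 × 1.3428 ≈ 9048 m.

9048 m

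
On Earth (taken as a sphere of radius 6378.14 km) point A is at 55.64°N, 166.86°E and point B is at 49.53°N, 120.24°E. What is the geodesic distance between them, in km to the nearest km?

3162 km

In radians: φ₁ = 0.9711, φ₂ = 0.8645, Δλ = -46.620° = -0.8137 rad.
cos c = sin φ₁ sin φ₂ + cos φ₁ cos φ₂ cos Δλ = (0.8255)(0.7607) + (0.5644)(0.6490)(0.6868) = 0.87960,
so c = arccos(0.87960) = 0.49577 rad.
Distance = R·c = 6378.14 × 0.4958 ≈ 3162 km.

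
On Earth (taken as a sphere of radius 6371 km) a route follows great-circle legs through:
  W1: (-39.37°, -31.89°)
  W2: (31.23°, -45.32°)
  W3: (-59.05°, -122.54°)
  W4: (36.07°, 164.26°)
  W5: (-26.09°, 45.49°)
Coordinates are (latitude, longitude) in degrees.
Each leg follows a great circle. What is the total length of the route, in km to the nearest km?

Leg W1→W2: central angle 1.2513 rad, distance 7972.1 km.
Leg W2→W3: central angle 1.9256 rad, distance 12267.8 km.
Leg W3→W4: central angle 1.9658 rad, distance 12524.0 km.
Leg W4→W5: central angle 2.2247 rad, distance 14173.8 km.
Total: 7972.1 + 12267.8 + 12524.0 + 14173.8 ≈ 46938 km.

46938 km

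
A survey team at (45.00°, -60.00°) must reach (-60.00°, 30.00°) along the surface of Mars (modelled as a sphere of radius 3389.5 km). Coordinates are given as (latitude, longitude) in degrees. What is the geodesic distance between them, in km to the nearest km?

7558 km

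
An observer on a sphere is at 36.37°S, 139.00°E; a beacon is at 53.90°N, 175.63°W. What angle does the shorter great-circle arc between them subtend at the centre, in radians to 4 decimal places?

1.7172 rad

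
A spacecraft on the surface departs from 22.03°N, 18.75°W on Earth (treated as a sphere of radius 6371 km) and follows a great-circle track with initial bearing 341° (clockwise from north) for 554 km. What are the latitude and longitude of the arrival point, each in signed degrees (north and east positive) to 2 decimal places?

Angular distance δ = d/R = 554/6371 = 0.08696 rad; initial bearing θ = 5.9516 rad.
sin φ₂ = sin φ₁ cos δ + cos φ₁ sin δ cos θ = (0.3751)(0.9962) + (0.9270)(0.0868)(0.9455) = 0.4498, so φ₂ = 26.73°.
Δλ = atan2(sin θ sin δ cos φ₁, cos δ − sin φ₁ sin φ₂) = atan2(-0.0262, 0.8275) = -1.814°.
λ₂ = -18.750° − 1.814° = -20.56°.

26.73°, -20.56°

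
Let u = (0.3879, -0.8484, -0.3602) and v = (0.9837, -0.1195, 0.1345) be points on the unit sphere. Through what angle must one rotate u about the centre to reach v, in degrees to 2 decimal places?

u·v = 0.4345; |u| = 1.0000, |v| = 1.0000.
cos θ = (u·v)/(|u||v|) = 0.4345, so θ = 64.25°.

64.25°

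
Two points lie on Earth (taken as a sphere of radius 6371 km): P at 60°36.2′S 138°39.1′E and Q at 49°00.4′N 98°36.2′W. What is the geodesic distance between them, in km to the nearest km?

In radians: φ₁ = -1.0577, φ₂ = 0.8553, Δλ = 122.745° = 2.1423 rad.
cos c = sin φ₁ sin φ₂ + cos φ₁ cos φ₂ cos Δλ = (-0.8712)(0.7548) + (0.4909)(0.6560)(-0.5409) = -0.83176,
so c = arccos(-0.83176) = 2.55307 rad.
Distance = R·c = 6371 × 2.5531 ≈ 16266 km.

16266 km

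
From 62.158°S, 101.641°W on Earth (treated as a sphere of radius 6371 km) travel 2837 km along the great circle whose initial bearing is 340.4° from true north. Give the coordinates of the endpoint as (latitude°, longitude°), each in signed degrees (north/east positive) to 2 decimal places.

-37.48°, -112.13°

Angular distance δ = d/R = 2837/6371 = 0.44530 rad; initial bearing θ = 5.9411 rad.
sin φ₂ = sin φ₁ cos δ + cos φ₁ sin δ cos θ = (-0.8842)(0.9025) + (0.4670)(0.4307)(0.9421) = -0.6085, so φ₂ = -37.48°.
Δλ = atan2(sin θ sin δ cos φ₁, cos δ − sin φ₁ sin φ₂) = atan2(-0.0675, 0.3644) = -10.491°.
λ₂ = -101.641° − 10.491° = -112.13°.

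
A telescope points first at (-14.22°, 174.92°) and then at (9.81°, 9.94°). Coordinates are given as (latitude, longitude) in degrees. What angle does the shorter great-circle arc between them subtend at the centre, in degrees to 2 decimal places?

Let φ₁ = -0.2482 rad, φ₂ = 0.1712 rad, and Δλ = -2.8794 rad.
Haversine: a = sin²(Δφ/2) + cos φ₁ cos φ₂ sin²(Δλ/2) = 0.0433 + (0.9694)(0.9854)(0.9829) = 0.98220.
Central angle c = 2·arcsin(√a) = 2.87398 rad.
So the angular separation is 164.67°.

164.67°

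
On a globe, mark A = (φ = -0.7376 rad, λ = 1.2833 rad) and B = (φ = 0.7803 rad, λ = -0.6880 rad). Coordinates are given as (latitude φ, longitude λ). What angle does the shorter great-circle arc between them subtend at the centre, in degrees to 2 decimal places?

132.70°

Let φ₁ = -0.7376 rad, φ₂ = 0.7803 rad, and Δλ = -1.9713 rad.
Haversine: a = sin²(Δφ/2) + cos φ₁ cos φ₂ sin²(Δλ/2) = 0.4736 + (0.7401)(0.7107)(0.6949) = 0.83909.
Central angle c = 2·arcsin(√a) = 2.31608 rad.
So the angular separation is 132.70°.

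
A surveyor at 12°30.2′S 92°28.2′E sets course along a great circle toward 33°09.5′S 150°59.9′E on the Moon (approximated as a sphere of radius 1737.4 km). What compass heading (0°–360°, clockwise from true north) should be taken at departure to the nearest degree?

Δλ = 58.528° = 1.0215 rad.
y = sin Δλ · cos φ₂ = (0.8529)(0.8372) = 0.7140
x = cos φ₁ sin φ₂ − sin φ₁ cos φ₂ cos Δλ = (0.9763)(-0.5470) − (-0.2165)(0.8372)(0.5221) = -0.4394
θ = atan2(y, x) = 121.61°, so the bearing is 122°.

122°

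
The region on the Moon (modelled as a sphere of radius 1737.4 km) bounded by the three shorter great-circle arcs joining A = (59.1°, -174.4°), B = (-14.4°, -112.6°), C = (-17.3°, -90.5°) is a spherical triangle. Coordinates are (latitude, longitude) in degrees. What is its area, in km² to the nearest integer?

989838 km²

Side lengths (central angles): a = 0.3743, b = 1.7753, c = 1.5491 rad; semiperimeter s = 1.8493.
By l'Huilier's theorem, tan(E/4) = √[tan(s/2) tan((s−a)/2) tan((s−b)/2) tan((s−c)/2)], giving spherical excess E = 0.3279 rad.
Area = E·R² = 0.3279 × (1737.4)² ≈ 989838 km².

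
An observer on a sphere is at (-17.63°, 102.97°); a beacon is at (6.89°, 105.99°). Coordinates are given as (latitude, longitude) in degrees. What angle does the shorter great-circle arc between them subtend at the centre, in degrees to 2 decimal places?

24.70°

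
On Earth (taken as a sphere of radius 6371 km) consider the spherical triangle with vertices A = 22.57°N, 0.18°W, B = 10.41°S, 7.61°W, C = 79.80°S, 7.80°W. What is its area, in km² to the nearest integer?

4593342 km²

Side lengths (central angles): a = 1.2111, b = 1.7882, c = 0.5895 rad; semiperimeter s = 1.7944.
By l'Huilier's theorem, tan(E/4) = √[tan(s/2) tan((s−a)/2) tan((s−b)/2) tan((s−c)/2)], giving spherical excess E = 0.1132 rad.
Area = E·R² = 0.1132 × (6371)² ≈ 4593342 km².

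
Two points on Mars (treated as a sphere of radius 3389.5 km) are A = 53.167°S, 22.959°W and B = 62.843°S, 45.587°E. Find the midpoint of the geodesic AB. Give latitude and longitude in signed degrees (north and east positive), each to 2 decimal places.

-62.59°, 6.04°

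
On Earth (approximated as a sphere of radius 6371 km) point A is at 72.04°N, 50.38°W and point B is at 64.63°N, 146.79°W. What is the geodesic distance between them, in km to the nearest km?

3597 km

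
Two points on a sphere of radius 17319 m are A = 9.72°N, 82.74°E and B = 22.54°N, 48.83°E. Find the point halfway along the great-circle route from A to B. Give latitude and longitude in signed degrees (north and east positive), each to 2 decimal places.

16.82°, 66.35°

Central angle δ = 0.6090 rad. Interpolating on the sphere with fraction f = 0.5:
P = [sin((1−f)δ)·A + sin(fδ)·B] / sin δ = 0.5241·A + 0.5241·B in Cartesian coordinates,
giving P = (0.3839, 0.8768, 0.2894), i.e. latitude 16.82°, longitude 66.35°.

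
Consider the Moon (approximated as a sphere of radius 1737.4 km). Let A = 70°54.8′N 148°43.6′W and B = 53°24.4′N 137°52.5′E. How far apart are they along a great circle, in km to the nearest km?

1075 km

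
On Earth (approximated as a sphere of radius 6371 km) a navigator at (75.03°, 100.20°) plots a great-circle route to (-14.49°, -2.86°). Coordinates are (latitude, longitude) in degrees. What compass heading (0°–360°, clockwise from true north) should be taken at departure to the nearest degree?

279°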